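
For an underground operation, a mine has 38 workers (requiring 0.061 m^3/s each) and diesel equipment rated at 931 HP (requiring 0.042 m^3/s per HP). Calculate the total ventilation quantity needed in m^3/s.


41.42 m^3/s

Airflow for workers:
Q_people = 38 * 0.061 = 2.318 m^3/s
Airflow for diesel equipment:
Q_diesel = 931 * 0.042 = 39.102 m^3/s
Total ventilation:
Q_total = 2.318 + 39.102
= 41.42 m^3/s


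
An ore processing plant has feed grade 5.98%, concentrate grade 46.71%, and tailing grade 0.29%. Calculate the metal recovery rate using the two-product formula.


95.7449%

Using the two-product formula:
R = 100 * c * (f - t) / (f * (c - t))
Numerator = 100 * 46.71 * (5.98 - 0.29)
= 100 * 46.71 * 5.69
= 26577.99
Denominator = 5.98 * (46.71 - 0.29)
= 5.98 * 46.42
= 277.5916
R = 26577.99 / 277.5916
= 95.7449%


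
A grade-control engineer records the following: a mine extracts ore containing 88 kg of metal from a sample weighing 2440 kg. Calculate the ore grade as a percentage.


Ore grade = (metal mass / ore mass) * 100
= (88 / 2440) * 100
= 0.03606557377 * 100
= 3.6066%

3.6066%


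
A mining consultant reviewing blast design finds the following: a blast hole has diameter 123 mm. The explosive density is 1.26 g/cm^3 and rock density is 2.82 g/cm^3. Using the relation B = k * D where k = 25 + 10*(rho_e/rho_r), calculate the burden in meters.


3.6246 m

First, compute k:
rho_e / rho_r = 1.26 / 2.82 = 0.4468085106
k = 25 + 10 * 0.4468085106 = 29.46808511
Then, compute burden:
B = k * D / 1000 = 29.46808511 * 123 / 1000
= 3624.574468 / 1000
= 3.6246 m


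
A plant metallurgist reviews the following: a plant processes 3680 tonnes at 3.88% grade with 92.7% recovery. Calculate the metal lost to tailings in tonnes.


Total metal in feed:
= 3680 * 3.88 / 100 = 142.784 tonnes
Metal recovered:
= 142.784 * 92.7 / 100 = 132.360768 tonnes
Metal lost to tailings:
= 142.784 - 132.360768
= 10.4232 tonnes

10.4232 tonnes


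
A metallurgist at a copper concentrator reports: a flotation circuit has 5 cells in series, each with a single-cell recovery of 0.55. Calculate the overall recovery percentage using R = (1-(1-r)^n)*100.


Complement of single-cell recovery:
1 - r = 1 - 0.55 = 0.45
Raise to power n:
(1 - r)^5 = 0.45^5 = 0.0184528125
Overall recovery:
R = (1 - 0.0184528125) * 100
= 98.1547%

98.1547%


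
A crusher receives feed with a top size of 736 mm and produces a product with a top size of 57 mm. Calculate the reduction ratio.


12.9123

Reduction ratio = feed size / product size
= 736 / 57
= 12.9123


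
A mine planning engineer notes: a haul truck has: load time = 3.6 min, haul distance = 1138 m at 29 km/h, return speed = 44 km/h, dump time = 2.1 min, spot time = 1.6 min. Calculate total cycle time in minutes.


11.2063 min

Convert haul speed to m/min: 29 * 1000/60 = 483.3333333 m/min
Haul time = 1138 / 483.3333333 = 2.354482759 min
Convert return speed to m/min: 44 * 1000/60 = 733.3333333 m/min
Return time = 1138 / 733.3333333 = 1.551818182 min
Total cycle time:
= 3.6 + 2.354482759 + 2.1 + 1.551818182 + 1.6
= 11.2063 min


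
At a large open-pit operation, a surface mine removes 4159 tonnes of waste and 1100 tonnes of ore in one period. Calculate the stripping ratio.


3.7809

Stripping ratio = waste tonnage / ore tonnage
= 4159 / 1100
= 3.7809


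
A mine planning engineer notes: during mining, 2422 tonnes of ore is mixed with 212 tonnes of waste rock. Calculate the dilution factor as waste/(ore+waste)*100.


8.0486%

Total material = ore + waste
= 2422 + 212 = 2634 tonnes
Dilution = waste / total * 100
= 212 / 2634 * 100
= 0.08048595292 * 100
= 8.0486%


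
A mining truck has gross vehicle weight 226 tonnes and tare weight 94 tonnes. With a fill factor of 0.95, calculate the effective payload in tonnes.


125.4 tonnes

Maximum payload = gross - tare
= 226 - 94 = 132 tonnes
Effective payload = max payload * fill factor
= 132 * 0.95
= 125.4 tonnes


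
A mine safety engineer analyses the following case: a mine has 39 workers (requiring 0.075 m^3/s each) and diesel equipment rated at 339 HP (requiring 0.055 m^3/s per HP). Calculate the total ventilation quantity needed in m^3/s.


Airflow for workers:
Q_people = 39 * 0.075 = 2.925 m^3/s
Airflow for diesel equipment:
Q_diesel = 339 * 0.055 = 18.645 m^3/s
Total ventilation:
Q_total = 2.925 + 18.645
= 21.57 m^3/s

21.57 m^3/s


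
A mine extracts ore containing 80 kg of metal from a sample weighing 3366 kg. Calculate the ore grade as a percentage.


2.3767%

Ore grade = (metal mass / ore mass) * 100
= (80 / 3366) * 100
= 0.02376708259 * 100
= 2.3767%


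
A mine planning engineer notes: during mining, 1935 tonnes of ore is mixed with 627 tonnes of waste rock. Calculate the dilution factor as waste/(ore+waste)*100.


24.4731%

Total material = ore + waste
= 1935 + 627 = 2562 tonnes
Dilution = waste / total * 100
= 627 / 2562 * 100
= 0.2447306792 * 100
= 24.4731%


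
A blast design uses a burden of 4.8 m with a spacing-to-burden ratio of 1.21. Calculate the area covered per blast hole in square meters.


27.8784 m^2

First, find the spacing:
Spacing = burden * ratio = 4.8 * 1.21
= 5.808 m
Then, calculate the area:
Area = burden * spacing = 4.8 * 5.808
= 27.8784 m^2


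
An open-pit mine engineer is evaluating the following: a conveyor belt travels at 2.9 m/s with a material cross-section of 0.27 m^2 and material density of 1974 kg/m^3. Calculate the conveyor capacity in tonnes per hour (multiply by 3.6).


Volumetric flow = speed * area
= 2.9 * 0.27 = 0.783 m^3/s
Mass flow = volumetric * density
= 0.783 * 1974 = 1545.642 kg/s
Convert to t/h: multiply by 3.6
Capacity = 1545.642 * 3.6
= 5564.3112 t/h

5564.3112 t/h


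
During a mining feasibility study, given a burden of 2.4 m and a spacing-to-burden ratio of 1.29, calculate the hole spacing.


3.096 m

Spacing = burden * ratio
= 2.4 * 1.29
= 3.096 m


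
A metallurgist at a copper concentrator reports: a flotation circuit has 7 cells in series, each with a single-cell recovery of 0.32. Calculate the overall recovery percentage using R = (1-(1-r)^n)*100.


Complement of single-cell recovery:
1 - r = 1 - 0.32 = 0.68
Raise to power n:
(1 - r)^7 = 0.68^7 = 0.06722988818
Overall recovery:
R = (1 - 0.06722988818) * 100
= 93.277%

93.277%


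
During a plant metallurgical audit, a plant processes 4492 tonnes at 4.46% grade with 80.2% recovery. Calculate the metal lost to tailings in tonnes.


Total metal in feed:
= 4492 * 4.46 / 100 = 200.3432 tonnes
Metal recovered:
= 200.3432 * 80.2 / 100 = 160.6752464 tonnes
Metal lost to tailings:
= 200.3432 - 160.6752464
= 39.668 tonnes

39.668 tonnes


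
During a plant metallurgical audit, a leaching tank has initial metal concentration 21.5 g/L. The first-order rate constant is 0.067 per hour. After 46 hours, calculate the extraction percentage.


95.4133%

Compute the exponent:
-k * t = -0.067 * 46 = -3.082
Remaining concentration:
C = 21.5 * exp(-3.082)
= 21.5 * 0.04586742999
= 0.9861497448 g/L
Extracted = 21.5 - 0.9861497448 = 20.51385026 g/L
Extraction % = 20.51385026 / 21.5 * 100
= 95.4133%


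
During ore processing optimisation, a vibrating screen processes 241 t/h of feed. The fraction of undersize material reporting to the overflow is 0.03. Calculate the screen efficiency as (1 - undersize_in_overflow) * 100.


97.0%

Screen efficiency = (1 - fraction of undersize in overflow) * 100
= (1 - 0.03) * 100
= 0.97 * 100
= 97.0%


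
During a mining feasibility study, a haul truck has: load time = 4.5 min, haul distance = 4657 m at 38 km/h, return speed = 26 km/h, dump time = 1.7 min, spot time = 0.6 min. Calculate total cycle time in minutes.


24.9001 min

Convert haul speed to m/min: 38 * 1000/60 = 633.3333333 m/min
Haul time = 4657 / 633.3333333 = 7.353157895 min
Convert return speed to m/min: 26 * 1000/60 = 433.3333333 m/min
Return time = 4657 / 433.3333333 = 10.74692308 min
Total cycle time:
= 4.5 + 7.353157895 + 1.7 + 10.74692308 + 0.6
= 24.9001 min


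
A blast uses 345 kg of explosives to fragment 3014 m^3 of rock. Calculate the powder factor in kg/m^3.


0.1145 kg/m^3

Powder factor = explosive mass / rock volume
= 345 / 3014
= 0.1145 kg/m^3


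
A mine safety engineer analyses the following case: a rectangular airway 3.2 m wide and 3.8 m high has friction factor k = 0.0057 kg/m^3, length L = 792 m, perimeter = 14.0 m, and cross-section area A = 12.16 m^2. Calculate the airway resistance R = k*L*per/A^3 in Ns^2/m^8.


Compute the numerator:
k * L * per = 0.0057 * 792 * 14.0
= 63.2016
Compute the denominator:
A^3 = 12.16^3 = 1798.045696
Resistance:
R = 63.2016 / 1798.045696
= 0.0352 Ns^2/m^8

0.0352 Ns^2/m^8


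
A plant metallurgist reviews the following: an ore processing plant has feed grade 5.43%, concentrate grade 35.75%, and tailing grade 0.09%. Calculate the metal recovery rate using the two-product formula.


98.5907%

Using the two-product formula:
R = 100 * c * (f - t) / (f * (c - t))
Numerator = 100 * 35.75 * (5.43 - 0.09)
= 100 * 35.75 * 5.34
= 19090.5
Denominator = 5.43 * (35.75 - 0.09)
= 5.43 * 35.66
= 193.6338
R = 19090.5 / 193.6338
= 98.5907%


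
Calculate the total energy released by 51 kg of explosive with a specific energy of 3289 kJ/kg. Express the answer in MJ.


Energy = mass * specific_energy / 1000
= 51 * 3289 / 1000
= 167739 / 1000
= 167.739 MJ

167.739 MJ


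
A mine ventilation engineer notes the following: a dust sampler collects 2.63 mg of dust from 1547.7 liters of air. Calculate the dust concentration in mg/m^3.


1.6993 mg/m^3

Convert liters to m^3: 1 m^3 = 1000 L
Concentration = mass / volume * 1000
= 2.63 / 1547.7 * 1000
= 0.001699295729 * 1000
= 1.6993 mg/m^3


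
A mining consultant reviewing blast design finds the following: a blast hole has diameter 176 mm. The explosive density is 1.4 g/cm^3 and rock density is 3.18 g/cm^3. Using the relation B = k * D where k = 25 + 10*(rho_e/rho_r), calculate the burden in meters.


First, compute k:
rho_e / rho_r = 1.4 / 3.18 = 0.4402515723
k = 25 + 10 * 0.4402515723 = 29.40251572
Then, compute burden:
B = k * D / 1000 = 29.40251572 * 176 / 1000
= 5174.842767 / 1000
= 5.1748 m

5.1748 m


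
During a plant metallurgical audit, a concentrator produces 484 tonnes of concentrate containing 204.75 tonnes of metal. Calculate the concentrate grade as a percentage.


Grade = (metal in concentrate / concentrate mass) * 100
= (204.75 / 484) * 100
= 0.4230371901 * 100
= 42.3037%

42.3037%


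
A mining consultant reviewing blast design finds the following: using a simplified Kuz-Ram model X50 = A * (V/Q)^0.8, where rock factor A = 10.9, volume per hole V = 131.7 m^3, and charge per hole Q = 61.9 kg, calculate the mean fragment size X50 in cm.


19.9408 cm

Compute V/Q:
V/Q = 131.7 / 61.9 = 2.127625202
Raise to the power 0.8:
(V/Q)^0.8 = 2.127625202^0.8 = 1.829431281
Multiply by A:
X50 = 10.9 * 1.829431281
= 19.9408 cm


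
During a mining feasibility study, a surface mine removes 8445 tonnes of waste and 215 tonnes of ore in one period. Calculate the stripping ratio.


39.2791

Stripping ratio = waste tonnage / ore tonnage
= 8445 / 215
= 39.2791


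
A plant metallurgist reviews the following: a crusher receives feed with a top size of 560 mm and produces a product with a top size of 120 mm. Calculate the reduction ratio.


Reduction ratio = feed size / product size
= 560 / 120
= 4.6667

4.6667


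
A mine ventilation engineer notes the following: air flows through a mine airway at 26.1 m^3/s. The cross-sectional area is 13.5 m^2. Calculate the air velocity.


1.9333 m/s

Velocity = flow rate / cross-sectional area
= 26.1 / 13.5
= 1.9333 m/s


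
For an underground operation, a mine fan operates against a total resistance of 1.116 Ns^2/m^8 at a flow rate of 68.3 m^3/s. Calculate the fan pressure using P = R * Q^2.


5206.0172 Pa

Compute Q^2:
Q^2 = 68.3^2 = 4664.89
Compute pressure:
P = R * Q^2 = 1.116 * 4664.89
= 5206.0172 Pa


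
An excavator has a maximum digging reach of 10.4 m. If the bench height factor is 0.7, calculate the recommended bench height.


7.28 m

Bench height = reach * factor
= 10.4 * 0.7
= 7.28 m


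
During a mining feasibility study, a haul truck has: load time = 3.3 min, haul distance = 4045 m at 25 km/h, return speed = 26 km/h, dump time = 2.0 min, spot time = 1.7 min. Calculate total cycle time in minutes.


26.0426 min

Convert haul speed to m/min: 25 * 1000/60 = 416.6666667 m/min
Haul time = 4045 / 416.6666667 = 9.708 min
Convert return speed to m/min: 26 * 1000/60 = 433.3333333 m/min
Return time = 4045 / 433.3333333 = 9.334615385 min
Total cycle time:
= 3.3 + 9.708 + 2.0 + 9.334615385 + 1.7
= 26.0426 min


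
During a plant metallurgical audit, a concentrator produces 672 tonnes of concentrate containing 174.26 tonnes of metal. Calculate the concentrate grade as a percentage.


25.9315%

Grade = (metal in concentrate / concentrate mass) * 100
= (174.26 / 672) * 100
= 0.2593154762 * 100
= 25.9315%


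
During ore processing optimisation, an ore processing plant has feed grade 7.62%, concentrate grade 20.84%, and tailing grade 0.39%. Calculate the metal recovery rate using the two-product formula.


Using the two-product formula:
R = 100 * c * (f - t) / (f * (c - t))
Numerator = 100 * 20.84 * (7.62 - 0.39)
= 100 * 20.84 * 7.23
= 15067.32
Denominator = 7.62 * (20.84 - 0.39)
= 7.62 * 20.45
= 155.829
R = 15067.32 / 155.829
= 96.6914%

96.6914%


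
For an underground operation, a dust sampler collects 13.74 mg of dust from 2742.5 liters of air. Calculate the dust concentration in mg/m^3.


Convert liters to m^3: 1 m^3 = 1000 L
Concentration = mass / volume * 1000
= 13.74 / 2742.5 * 1000
= 0.005010027347 * 1000
= 5.01 mg/m^3

5.01 mg/m^3


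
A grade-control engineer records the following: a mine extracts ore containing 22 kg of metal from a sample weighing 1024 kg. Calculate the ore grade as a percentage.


2.1484%

Ore grade = (metal mass / ore mass) * 100
= (22 / 1024) * 100
= 0.021484375 * 100
= 2.1484%


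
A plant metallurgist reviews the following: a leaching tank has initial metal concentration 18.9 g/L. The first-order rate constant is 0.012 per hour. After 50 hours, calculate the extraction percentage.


45.1188%

Compute the exponent:
-k * t = -0.012 * 50 = -0.6
Remaining concentration:
C = 18.9 * exp(-0.6)
= 18.9 * 0.5488116361
= 10.37253992 g/L
Extracted = 18.9 - 10.37253992 = 8.527460078 g/L
Extraction % = 8.527460078 / 18.9 * 100
= 45.1188%


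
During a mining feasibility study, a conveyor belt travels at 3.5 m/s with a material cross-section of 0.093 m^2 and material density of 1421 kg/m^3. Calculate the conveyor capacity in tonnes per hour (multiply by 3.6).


Volumetric flow = speed * area
= 3.5 * 0.093 = 0.3255 m^3/s
Mass flow = volumetric * density
= 0.3255 * 1421 = 462.5355 kg/s
Convert to t/h: multiply by 3.6
Capacity = 462.5355 * 3.6
= 1665.1278 t/h

1665.1278 t/h


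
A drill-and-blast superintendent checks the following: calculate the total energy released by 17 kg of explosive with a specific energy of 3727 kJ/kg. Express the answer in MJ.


63.359 MJ

Energy = mass * specific_energy / 1000
= 17 * 3727 / 1000
= 63359 / 1000
= 63.359 MJ


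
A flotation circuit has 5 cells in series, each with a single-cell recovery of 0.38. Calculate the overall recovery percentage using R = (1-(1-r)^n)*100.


Complement of single-cell recovery:
1 - r = 1 - 0.38 = 0.62
Raise to power n:
(1 - r)^5 = 0.62^5 = 0.0916132832
Overall recovery:
R = (1 - 0.0916132832) * 100
= 90.8387%

90.8387%


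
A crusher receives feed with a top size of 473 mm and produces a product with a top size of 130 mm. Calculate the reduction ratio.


3.6385

Reduction ratio = feed size / product size
= 473 / 130
= 3.6385


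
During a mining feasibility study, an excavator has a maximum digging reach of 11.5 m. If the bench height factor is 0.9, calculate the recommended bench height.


10.35 m

Bench height = reach * factor
= 11.5 * 0.9
= 10.35 m


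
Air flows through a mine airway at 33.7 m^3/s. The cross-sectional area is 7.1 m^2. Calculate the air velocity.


4.7465 m/s

Velocity = flow rate / cross-sectional area
= 33.7 / 7.1
= 4.7465 m/s


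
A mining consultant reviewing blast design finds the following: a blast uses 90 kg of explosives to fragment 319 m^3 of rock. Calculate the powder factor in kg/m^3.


Powder factor = explosive mass / rock volume
= 90 / 319
= 0.2821 kg/m^3

0.2821 kg/m^3


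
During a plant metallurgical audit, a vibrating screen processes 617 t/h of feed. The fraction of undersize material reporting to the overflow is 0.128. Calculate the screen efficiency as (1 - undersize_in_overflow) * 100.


Screen efficiency = (1 - fraction of undersize in overflow) * 100
= (1 - 0.128) * 100
= 0.872 * 100
= 87.2%

87.2%


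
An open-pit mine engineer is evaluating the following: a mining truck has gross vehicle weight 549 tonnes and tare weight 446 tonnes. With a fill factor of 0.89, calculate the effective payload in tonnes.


91.67 tonnes

Maximum payload = gross - tare
= 549 - 446 = 103 tonnes
Effective payload = max payload * fill factor
= 103 * 0.89
= 91.67 tonnes


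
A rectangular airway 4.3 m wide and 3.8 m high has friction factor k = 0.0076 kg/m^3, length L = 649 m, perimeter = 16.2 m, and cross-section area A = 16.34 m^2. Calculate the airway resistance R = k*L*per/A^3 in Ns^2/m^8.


Compute the numerator:
k * L * per = 0.0076 * 649 * 16.2
= 79.90488
Compute the denominator:
A^3 = 16.34^3 = 4362.708104
Resistance:
R = 79.90488 / 4362.708104
= 0.0183 Ns^2/m^8

0.0183 Ns^2/m^8


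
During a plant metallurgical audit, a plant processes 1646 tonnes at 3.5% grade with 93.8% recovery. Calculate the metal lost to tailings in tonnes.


Total metal in feed:
= 1646 * 3.5 / 100 = 57.61 tonnes
Metal recovered:
= 57.61 * 93.8 / 100 = 54.03818 tonnes
Metal lost to tailings:
= 57.61 - 54.03818
= 3.5718 tonnes

3.5718 tonnes


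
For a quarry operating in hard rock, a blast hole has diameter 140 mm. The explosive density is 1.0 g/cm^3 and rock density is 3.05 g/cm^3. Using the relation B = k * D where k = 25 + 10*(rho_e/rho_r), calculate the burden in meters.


First, compute k:
rho_e / rho_r = 1.0 / 3.05 = 0.3278688525
k = 25 + 10 * 0.3278688525 = 28.27868852
Then, compute burden:
B = k * D / 1000 = 28.27868852 * 140 / 1000
= 3959.016393 / 1000
= 3.959 m

3.959 m


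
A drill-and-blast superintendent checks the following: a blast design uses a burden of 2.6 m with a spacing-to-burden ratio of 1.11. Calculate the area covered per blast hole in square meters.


7.5036 m^2

First, find the spacing:
Spacing = burden * ratio = 2.6 * 1.11
= 2.886 m
Then, calculate the area:
Area = burden * spacing = 2.6 * 2.886
= 7.5036 m^2


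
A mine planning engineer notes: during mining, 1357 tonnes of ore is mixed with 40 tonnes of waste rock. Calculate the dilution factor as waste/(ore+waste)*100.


2.8633%

Total material = ore + waste
= 1357 + 40 = 1397 tonnes
Dilution = waste / total * 100
= 40 / 1397 * 100
= 0.02863278454 * 100
= 2.8633%


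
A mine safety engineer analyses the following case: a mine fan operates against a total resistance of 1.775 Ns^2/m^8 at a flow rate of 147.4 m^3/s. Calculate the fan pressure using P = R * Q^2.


Compute Q^2:
Q^2 = 147.4^2 = 21726.76
Compute pressure:
P = R * Q^2 = 1.775 * 21726.76
= 38564.999 Pa

38564.999 Pa


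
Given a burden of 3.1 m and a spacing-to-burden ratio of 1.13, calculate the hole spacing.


Spacing = burden * ratio
= 3.1 * 1.13
= 3.503 m

3.503 m


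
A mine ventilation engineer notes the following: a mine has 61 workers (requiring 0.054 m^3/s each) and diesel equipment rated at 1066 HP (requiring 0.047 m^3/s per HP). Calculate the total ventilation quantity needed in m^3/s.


53.396 m^3/s

Airflow for workers:
Q_people = 61 * 0.054 = 3.294 m^3/s
Airflow for diesel equipment:
Q_diesel = 1066 * 0.047 = 50.102 m^3/s
Total ventilation:
Q_total = 3.294 + 50.102
= 53.396 m^3/s


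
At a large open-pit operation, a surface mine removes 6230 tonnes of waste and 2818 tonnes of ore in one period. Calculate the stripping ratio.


Stripping ratio = waste tonnage / ore tonnage
= 6230 / 2818
= 2.2108

2.2108


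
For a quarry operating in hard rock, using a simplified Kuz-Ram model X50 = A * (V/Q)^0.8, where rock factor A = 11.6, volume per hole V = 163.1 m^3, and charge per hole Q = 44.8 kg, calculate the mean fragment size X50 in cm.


32.6136 cm

Compute V/Q:
V/Q = 163.1 / 44.8 = 3.640625
Raise to the power 0.8:
(V/Q)^0.8 = 3.640625^0.8 = 2.811517284
Multiply by A:
X50 = 11.6 * 2.811517284
= 32.6136 cm


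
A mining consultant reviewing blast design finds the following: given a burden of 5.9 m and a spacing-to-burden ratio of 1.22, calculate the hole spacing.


7.198 m

Spacing = burden * ratio
= 5.9 * 1.22
= 7.198 m


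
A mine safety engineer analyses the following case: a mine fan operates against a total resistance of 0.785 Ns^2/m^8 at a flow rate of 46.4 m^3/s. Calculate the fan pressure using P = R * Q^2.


Compute Q^2:
Q^2 = 46.4^2 = 2152.96
Compute pressure:
P = R * Q^2 = 0.785 * 2152.96
= 1690.0736 Pa

1690.0736 Pa


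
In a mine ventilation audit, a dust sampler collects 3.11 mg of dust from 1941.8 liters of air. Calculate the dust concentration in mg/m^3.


Convert liters to m^3: 1 m^3 = 1000 L
Concentration = mass / volume * 1000
= 3.11 / 1941.8 * 1000
= 0.001601606757 * 1000
= 1.6016 mg/m^3

1.6016 mg/m^3


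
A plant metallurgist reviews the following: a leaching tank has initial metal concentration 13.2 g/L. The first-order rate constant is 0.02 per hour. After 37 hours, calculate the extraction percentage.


Compute the exponent:
-k * t = -0.02 * 37 = -0.74
Remaining concentration:
C = 13.2 * exp(-0.74)
= 13.2 * 0.4771139155
= 6.297903685 g/L
Extracted = 13.2 - 6.297903685 = 6.902096315 g/L
Extraction % = 6.902096315 / 13.2 * 100
= 52.2886%

52.2886%


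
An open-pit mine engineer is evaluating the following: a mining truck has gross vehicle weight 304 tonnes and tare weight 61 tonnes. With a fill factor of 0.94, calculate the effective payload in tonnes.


228.42 tonnes

Maximum payload = gross - tare
= 304 - 61 = 243 tonnes
Effective payload = max payload * fill factor
= 243 * 0.94
= 228.42 tonnes


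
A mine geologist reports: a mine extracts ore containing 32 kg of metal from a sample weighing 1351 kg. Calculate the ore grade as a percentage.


2.3686%

Ore grade = (metal mass / ore mass) * 100
= (32 / 1351) * 100
= 0.0236861584 * 100
= 2.3686%


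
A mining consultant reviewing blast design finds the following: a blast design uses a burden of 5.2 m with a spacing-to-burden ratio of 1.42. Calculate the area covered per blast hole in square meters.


38.3968 m^2

First, find the spacing:
Spacing = burden * ratio = 5.2 * 1.42
= 7.384 m
Then, calculate the area:
Area = burden * spacing = 5.2 * 7.384
= 38.3968 m^2


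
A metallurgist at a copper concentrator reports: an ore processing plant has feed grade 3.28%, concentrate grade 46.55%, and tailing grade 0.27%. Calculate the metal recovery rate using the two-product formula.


92.3037%

Using the two-product formula:
R = 100 * c * (f - t) / (f * (c - t))
Numerator = 100 * 46.55 * (3.28 - 0.27)
= 100 * 46.55 * 3.01
= 14011.55
Denominator = 3.28 * (46.55 - 0.27)
= 3.28 * 46.28
= 151.7984
R = 14011.55 / 151.7984
= 92.3037%


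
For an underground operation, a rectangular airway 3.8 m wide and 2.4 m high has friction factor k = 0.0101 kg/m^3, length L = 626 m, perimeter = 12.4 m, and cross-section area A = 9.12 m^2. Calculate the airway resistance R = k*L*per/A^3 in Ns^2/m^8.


0.1034 Ns^2/m^8

Compute the numerator:
k * L * per = 0.0101 * 626 * 12.4
= 78.40024
Compute the denominator:
A^3 = 9.12^3 = 758.550528
Resistance:
R = 78.40024 / 758.550528
= 0.1034 Ns^2/m^8


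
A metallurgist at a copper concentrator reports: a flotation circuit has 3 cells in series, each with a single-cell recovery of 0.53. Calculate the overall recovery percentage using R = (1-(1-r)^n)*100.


Complement of single-cell recovery:
1 - r = 1 - 0.53 = 0.47
Raise to power n:
(1 - r)^3 = 0.47^3 = 0.103823
Overall recovery:
R = (1 - 0.103823) * 100
= 89.6177%

89.6177%


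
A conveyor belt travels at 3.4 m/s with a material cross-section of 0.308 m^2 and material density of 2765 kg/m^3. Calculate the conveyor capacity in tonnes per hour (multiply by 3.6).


10423.8288 t/h

Volumetric flow = speed * area
= 3.4 * 0.308 = 1.0472 m^3/s
Mass flow = volumetric * density
= 1.0472 * 2765 = 2895.508 kg/s
Convert to t/h: multiply by 3.6
Capacity = 2895.508 * 3.6
= 10423.8288 t/h


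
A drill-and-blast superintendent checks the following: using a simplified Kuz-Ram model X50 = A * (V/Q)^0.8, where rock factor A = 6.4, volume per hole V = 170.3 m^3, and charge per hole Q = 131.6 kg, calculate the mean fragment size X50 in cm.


7.8659 cm

Compute V/Q:
V/Q = 170.3 / 131.6 = 1.294072948
Raise to the power 0.8:
(V/Q)^0.8 = 1.294072948^0.8 = 1.2290428
Multiply by A:
X50 = 6.4 * 1.2290428
= 7.8659 cm


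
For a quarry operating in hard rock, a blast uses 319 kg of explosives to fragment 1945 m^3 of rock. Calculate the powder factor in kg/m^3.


Powder factor = explosive mass / rock volume
= 319 / 1945
= 0.164 kg/m^3

0.164 kg/m^3


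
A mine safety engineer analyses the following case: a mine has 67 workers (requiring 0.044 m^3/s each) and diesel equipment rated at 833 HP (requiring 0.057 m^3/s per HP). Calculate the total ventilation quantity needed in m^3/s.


50.429 m^3/s

Airflow for workers:
Q_people = 67 * 0.044 = 2.948 m^3/s
Airflow for diesel equipment:
Q_diesel = 833 * 0.057 = 47.481 m^3/s
Total ventilation:
Q_total = 2.948 + 47.481
= 50.429 m^3/s


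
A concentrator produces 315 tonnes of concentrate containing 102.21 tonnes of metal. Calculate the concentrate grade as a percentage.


Grade = (metal in concentrate / concentrate mass) * 100
= (102.21 / 315) * 100
= 0.3244761905 * 100
= 32.4476%

32.4476%


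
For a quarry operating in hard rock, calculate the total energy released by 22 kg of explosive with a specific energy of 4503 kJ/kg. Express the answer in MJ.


Energy = mass * specific_energy / 1000
= 22 * 4503 / 1000
= 99066 / 1000
= 99.066 MJ

99.066 MJ


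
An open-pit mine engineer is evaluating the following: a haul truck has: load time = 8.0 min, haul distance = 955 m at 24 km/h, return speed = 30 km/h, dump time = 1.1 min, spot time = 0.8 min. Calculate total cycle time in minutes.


14.1975 min

Convert haul speed to m/min: 24 * 1000/60 = 400 m/min
Haul time = 955 / 400 = 2.3875 min
Convert return speed to m/min: 30 * 1000/60 = 500 m/min
Return time = 955 / 500 = 1.91 min
Total cycle time:
= 8.0 + 2.3875 + 1.1 + 1.91 + 0.8
= 14.1975 min


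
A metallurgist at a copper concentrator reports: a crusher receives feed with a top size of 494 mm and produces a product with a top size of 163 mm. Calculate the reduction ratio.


Reduction ratio = feed size / product size
= 494 / 163
= 3.0307

3.0307


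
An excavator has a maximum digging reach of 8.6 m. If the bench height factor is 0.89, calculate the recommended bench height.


Bench height = reach * factor
= 8.6 * 0.89
= 7.654 m

7.654 m


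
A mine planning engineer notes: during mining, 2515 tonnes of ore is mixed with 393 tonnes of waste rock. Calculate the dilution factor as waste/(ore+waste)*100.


13.5144%

Total material = ore + waste
= 2515 + 393 = 2908 tonnes
Dilution = waste / total * 100
= 393 / 2908 * 100
= 0.1351444292 * 100
= 13.5144%


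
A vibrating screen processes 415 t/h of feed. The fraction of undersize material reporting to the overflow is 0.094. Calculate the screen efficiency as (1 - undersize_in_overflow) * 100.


90.6%

Screen efficiency = (1 - fraction of undersize in overflow) * 100
= (1 - 0.094) * 100
= 0.906 * 100
= 90.6%


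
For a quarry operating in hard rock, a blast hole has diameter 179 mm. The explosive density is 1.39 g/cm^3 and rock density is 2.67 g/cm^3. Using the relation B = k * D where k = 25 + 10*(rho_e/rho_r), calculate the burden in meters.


5.4069 m

First, compute k:
rho_e / rho_r = 1.39 / 2.67 = 0.5205992509
k = 25 + 10 * 0.5205992509 = 30.20599251
Then, compute burden:
B = k * D / 1000 = 30.20599251 * 179 / 1000
= 5406.872659 / 1000
= 5.4069 m


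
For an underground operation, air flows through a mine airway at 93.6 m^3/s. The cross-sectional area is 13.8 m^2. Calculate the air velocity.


Velocity = flow rate / cross-sectional area
= 93.6 / 13.8
= 6.7826 m/s

6.7826 m/s


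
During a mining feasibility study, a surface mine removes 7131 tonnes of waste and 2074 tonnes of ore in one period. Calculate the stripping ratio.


3.4383

Stripping ratio = waste tonnage / ore tonnage
= 7131 / 2074
= 3.4383


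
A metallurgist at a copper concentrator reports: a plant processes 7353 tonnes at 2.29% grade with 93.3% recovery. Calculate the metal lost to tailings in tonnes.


Total metal in feed:
= 7353 * 2.29 / 100 = 168.3837 tonnes
Metal recovered:
= 168.3837 * 93.3 / 100 = 157.1019921 tonnes
Metal lost to tailings:
= 168.3837 - 157.1019921
= 11.2817 tonnes

11.2817 tonnes


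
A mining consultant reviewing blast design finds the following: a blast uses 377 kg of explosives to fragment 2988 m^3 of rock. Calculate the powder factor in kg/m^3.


Powder factor = explosive mass / rock volume
= 377 / 2988
= 0.1262 kg/m^3

0.1262 kg/m^3


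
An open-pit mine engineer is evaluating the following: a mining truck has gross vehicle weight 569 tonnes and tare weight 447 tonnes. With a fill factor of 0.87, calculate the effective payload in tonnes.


Maximum payload = gross - tare
= 569 - 447 = 122 tonnes
Effective payload = max payload * fill factor
= 122 * 0.87
= 106.14 tonnes

106.14 tonnes


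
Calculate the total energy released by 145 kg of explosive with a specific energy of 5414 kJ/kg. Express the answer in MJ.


785.03 MJ

Energy = mass * specific_energy / 1000
= 145 * 5414 / 1000
= 785030 / 1000
= 785.03 MJ


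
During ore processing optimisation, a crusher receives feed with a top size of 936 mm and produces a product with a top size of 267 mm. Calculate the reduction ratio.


3.5056

Reduction ratio = feed size / product size
= 936 / 267
= 3.5056


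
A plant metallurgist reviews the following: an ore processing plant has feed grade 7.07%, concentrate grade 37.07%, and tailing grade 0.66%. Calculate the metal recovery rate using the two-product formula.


Using the two-product formula:
R = 100 * c * (f - t) / (f * (c - t))
Numerator = 100 * 37.07 * (7.07 - 0.66)
= 100 * 37.07 * 6.41
= 23761.87
Denominator = 7.07 * (37.07 - 0.66)
= 7.07 * 36.41
= 257.4187
R = 23761.87 / 257.4187
= 92.3083%

92.3083%


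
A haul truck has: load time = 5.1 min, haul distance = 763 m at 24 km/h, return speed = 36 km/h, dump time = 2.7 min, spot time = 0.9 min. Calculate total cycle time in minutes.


Convert haul speed to m/min: 24 * 1000/60 = 400 m/min
Haul time = 763 / 400 = 1.9075 min
Convert return speed to m/min: 36 * 1000/60 = 600 m/min
Return time = 763 / 600 = 1.271666667 min
Total cycle time:
= 5.1 + 1.9075 + 2.7 + 1.271666667 + 0.9
= 11.8792 min

11.8792 min


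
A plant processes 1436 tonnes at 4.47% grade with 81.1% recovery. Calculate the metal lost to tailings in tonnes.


Total metal in feed:
= 1436 * 4.47 / 100 = 64.1892 tonnes
Metal recovered:
= 64.1892 * 81.1 / 100 = 52.0574412 tonnes
Metal lost to tailings:
= 64.1892 - 52.0574412
= 12.1318 tonnes

12.1318 tonnes


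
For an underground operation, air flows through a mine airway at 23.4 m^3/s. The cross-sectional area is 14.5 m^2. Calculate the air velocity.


Velocity = flow rate / cross-sectional area
= 23.4 / 14.5
= 1.6138 m/s

1.6138 m/s


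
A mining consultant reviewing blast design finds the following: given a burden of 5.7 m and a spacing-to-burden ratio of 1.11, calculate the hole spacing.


6.327 m

Spacing = burden * ratio
= 5.7 * 1.11
= 6.327 m


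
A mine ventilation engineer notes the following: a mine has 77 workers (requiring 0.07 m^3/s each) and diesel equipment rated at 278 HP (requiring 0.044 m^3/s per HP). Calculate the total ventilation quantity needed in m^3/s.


Airflow for workers:
Q_people = 77 * 0.07 = 5.39 m^3/s
Airflow for diesel equipment:
Q_diesel = 278 * 0.044 = 12.232 m^3/s
Total ventilation:
Q_total = 5.39 + 12.232
= 17.622 m^3/s

17.622 m^3/s


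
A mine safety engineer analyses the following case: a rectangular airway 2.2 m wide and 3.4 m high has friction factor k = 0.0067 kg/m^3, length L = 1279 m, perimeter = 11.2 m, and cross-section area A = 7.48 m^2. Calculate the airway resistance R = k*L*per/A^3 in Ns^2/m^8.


0.2293 Ns^2/m^8

Compute the numerator:
k * L * per = 0.0067 * 1279 * 11.2
= 95.97616
Compute the denominator:
A^3 = 7.48^3 = 418.508992
Resistance:
R = 95.97616 / 418.508992
= 0.2293 Ns^2/m^8


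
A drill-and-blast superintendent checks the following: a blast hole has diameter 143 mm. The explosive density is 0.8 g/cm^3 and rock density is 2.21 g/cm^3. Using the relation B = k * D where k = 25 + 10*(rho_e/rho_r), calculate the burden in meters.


First, compute k:
rho_e / rho_r = 0.8 / 2.21 = 0.3619909502
k = 25 + 10 * 0.3619909502 = 28.6199095
Then, compute burden:
B = k * D / 1000 = 28.6199095 * 143 / 1000
= 4092.647059 / 1000
= 4.0926 m

4.0926 m


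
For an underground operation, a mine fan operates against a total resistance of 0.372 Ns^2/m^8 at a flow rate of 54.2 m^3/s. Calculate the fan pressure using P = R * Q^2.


1092.8021 Pa

Compute Q^2:
Q^2 = 54.2^2 = 2937.64
Compute pressure:
P = R * Q^2 = 0.372 * 2937.64
= 1092.8021 Pa


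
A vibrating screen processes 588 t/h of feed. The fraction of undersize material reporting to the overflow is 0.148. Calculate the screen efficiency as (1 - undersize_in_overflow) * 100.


85.2%

Screen efficiency = (1 - fraction of undersize in overflow) * 100
= (1 - 0.148) * 100
= 0.852 * 100
= 85.2%


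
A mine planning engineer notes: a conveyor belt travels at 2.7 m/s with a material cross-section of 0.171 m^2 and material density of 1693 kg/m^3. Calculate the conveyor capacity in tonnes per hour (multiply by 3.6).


2813.9692 t/h

Volumetric flow = speed * area
= 2.7 * 0.171 = 0.4617 m^3/s
Mass flow = volumetric * density
= 0.4617 * 1693 = 781.6581 kg/s
Convert to t/h: multiply by 3.6
Capacity = 781.6581 * 3.6
= 2813.9692 t/h


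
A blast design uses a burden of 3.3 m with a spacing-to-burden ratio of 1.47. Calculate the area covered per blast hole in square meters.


First, find the spacing:
Spacing = burden * ratio = 3.3 * 1.47
= 4.851 m
Then, calculate the area:
Area = burden * spacing = 3.3 * 4.851
= 16.0083 m^2

16.0083 m^2


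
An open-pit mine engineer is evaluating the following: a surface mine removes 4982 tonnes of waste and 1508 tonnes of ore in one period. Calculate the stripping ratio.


Stripping ratio = waste tonnage / ore tonnage
= 4982 / 1508
= 3.3037

3.3037


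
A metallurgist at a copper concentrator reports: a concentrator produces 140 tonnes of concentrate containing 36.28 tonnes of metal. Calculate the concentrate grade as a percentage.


25.9143%

Grade = (metal in concentrate / concentrate mass) * 100
= (36.28 / 140) * 100
= 0.2591428571 * 100
= 25.9143%


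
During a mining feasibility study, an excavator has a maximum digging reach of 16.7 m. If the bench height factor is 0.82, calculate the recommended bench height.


Bench height = reach * factor
= 16.7 * 0.82
= 13.694 m

13.694 m


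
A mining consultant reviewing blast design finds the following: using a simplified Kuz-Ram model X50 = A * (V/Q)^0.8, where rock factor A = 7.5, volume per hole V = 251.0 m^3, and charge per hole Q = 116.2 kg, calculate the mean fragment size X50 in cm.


13.8879 cm

Compute V/Q:
V/Q = 251.0 / 116.2 = 2.160068847
Raise to the power 0.8:
(V/Q)^0.8 = 2.160068847^0.8 = 1.851714702
Multiply by A:
X50 = 7.5 * 1.851714702
= 13.8879 cm


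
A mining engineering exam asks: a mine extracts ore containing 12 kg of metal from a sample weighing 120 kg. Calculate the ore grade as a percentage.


10.0%

Ore grade = (metal mass / ore mass) * 100
= (12 / 120) * 100
= 0.1 * 100
= 10.0%


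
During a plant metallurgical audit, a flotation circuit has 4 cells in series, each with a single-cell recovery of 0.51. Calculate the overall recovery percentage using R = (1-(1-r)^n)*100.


Complement of single-cell recovery:
1 - r = 1 - 0.51 = 0.49
Raise to power n:
(1 - r)^4 = 0.49^4 = 0.05764801
Overall recovery:
R = (1 - 0.05764801) * 100
= 94.2352%

94.2352%


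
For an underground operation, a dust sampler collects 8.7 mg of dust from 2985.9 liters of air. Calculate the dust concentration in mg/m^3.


Convert liters to m^3: 1 m^3 = 1000 L
Concentration = mass / volume * 1000
= 8.7 / 2985.9 * 1000
= 0.002913694364 * 1000
= 2.9137 mg/m^3

2.9137 mg/m^3


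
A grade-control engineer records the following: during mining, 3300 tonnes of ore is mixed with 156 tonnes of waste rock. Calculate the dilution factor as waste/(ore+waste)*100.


4.5139%

Total material = ore + waste
= 3300 + 156 = 3456 tonnes
Dilution = waste / total * 100
= 156 / 3456 * 100
= 0.04513888889 * 100
= 4.5139%


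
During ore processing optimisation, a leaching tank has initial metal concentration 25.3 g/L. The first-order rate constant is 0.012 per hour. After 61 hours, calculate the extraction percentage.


51.9054%

Compute the exponent:
-k * t = -0.012 * 61 = -0.732
Remaining concentration:
C = 25.3 * exp(-0.732)
= 25.3 * 0.4809461353
= 12.16793722 g/L
Extracted = 25.3 - 12.16793722 = 13.13206278 g/L
Extraction % = 13.13206278 / 25.3 * 100
= 51.9054%


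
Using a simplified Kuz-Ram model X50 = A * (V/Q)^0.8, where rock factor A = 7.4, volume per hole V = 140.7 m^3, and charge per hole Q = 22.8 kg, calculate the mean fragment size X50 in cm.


31.7336 cm

Compute V/Q:
V/Q = 140.7 / 22.8 = 6.171052632
Raise to the power 0.8:
(V/Q)^0.8 = 6.171052632^0.8 = 4.288322121
Multiply by A:
X50 = 7.4 * 4.288322121
= 31.7336 cm


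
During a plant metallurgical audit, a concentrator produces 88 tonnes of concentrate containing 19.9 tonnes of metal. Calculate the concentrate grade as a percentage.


22.6136%

Grade = (metal in concentrate / concentrate mass) * 100
= (19.9 / 88) * 100
= 0.2261363636 * 100
= 22.6136%


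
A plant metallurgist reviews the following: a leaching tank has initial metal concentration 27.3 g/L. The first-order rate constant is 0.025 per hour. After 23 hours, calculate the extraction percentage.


Compute the exponent:
-k * t = -0.025 * 23 = -0.575
Remaining concentration:
C = 27.3 * exp(-0.575)
= 27.3 * 0.5627048688
= 15.36184292 g/L
Extracted = 27.3 - 15.36184292 = 11.93815708 g/L
Extraction % = 11.93815708 / 27.3 * 100
= 43.7295%

43.7295%


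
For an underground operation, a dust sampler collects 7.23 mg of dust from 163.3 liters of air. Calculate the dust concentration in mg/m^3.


Convert liters to m^3: 1 m^3 = 1000 L
Concentration = mass / volume * 1000
= 7.23 / 163.3 * 1000
= 0.0442743417 * 1000
= 44.2743 mg/m^3

44.2743 mg/m^3


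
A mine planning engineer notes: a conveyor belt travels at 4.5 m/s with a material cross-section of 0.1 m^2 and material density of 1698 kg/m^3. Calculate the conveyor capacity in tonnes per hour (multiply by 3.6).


2750.76 t/h

Volumetric flow = speed * area
= 4.5 * 0.1 = 0.45 m^3/s
Mass flow = volumetric * density
= 0.45 * 1698 = 764.1 kg/s
Convert to t/h: multiply by 3.6
Capacity = 764.1 * 3.6
= 2750.76 t/h


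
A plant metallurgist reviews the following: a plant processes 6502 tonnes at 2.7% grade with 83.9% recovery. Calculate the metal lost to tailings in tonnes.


28.2642 tonnes

Total metal in feed:
= 6502 * 2.7 / 100 = 175.554 tonnes
Metal recovered:
= 175.554 * 83.9 / 100 = 147.289806 tonnes
Metal lost to tailings:
= 175.554 - 147.289806
= 28.2642 tonnes
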